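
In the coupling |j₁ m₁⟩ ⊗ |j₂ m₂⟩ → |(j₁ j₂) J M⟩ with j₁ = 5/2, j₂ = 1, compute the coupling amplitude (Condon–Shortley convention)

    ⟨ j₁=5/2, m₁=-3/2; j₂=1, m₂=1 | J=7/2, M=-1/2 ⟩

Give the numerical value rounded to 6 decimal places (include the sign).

+0.377964

√[8·0!5!2!/8! · 1!4!2!0!3!4!] = √(2304/7)
  +(−1)^0/∏(0,0,4,2,1,0)! = 1/48  (running 1/48)
⟨..|..⟩ = √(2304/7)·(1/48) = +0.377964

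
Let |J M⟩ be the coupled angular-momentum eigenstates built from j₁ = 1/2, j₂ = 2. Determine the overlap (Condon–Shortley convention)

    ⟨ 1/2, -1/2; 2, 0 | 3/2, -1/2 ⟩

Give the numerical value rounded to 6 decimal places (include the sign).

triangle: 1!×0!×3!/5! = 6/120
(j±m)!: 0!×1!×2!×2!×1!×2! = 8
prefactor² = (2J+1)×Δ×N² = 8/5
  k=1: −1/(1!×0!×0!×1!×0!×2!) = -1/2
Σ = -1/2  ⇒  CG² = 8/5×(-1/2)² = 2/5
CG = −√(2/5) = -0.632456

−√(2/5) ≈ -0.632456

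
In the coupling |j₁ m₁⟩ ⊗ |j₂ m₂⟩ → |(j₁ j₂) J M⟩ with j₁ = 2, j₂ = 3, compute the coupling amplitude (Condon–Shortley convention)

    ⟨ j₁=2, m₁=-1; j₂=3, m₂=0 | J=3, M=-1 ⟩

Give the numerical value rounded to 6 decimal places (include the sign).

-0.182574

j₁+j₂−J=2  J+j₁−j₂=2  J−j₁+j₂=4  j₁+j₂+J+1=9
(j₁±m₁, j₂±m₂, J±M) = (1,3,3,3,2,4)
P² = 96/5
sum k=1..2:
  [1] −1/8 = -1/8
  [2] +1/12 = 1/12
S = -1/24
C² = P²·S² = 1/30 ; C = -0.182574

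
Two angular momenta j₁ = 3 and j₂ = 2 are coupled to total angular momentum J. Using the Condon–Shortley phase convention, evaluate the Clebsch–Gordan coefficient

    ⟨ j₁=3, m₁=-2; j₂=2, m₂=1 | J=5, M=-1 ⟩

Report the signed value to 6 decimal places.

+√(4/35) = +0.338062

√[11·0!6!4!/11! · 1!5!3!1!4!6!] = √(414720/7)
  +(−1)^0/∏(0,0,5,3,1,1)! = 1/720  (running 1/720)
⟨..|..⟩ = √(414720/7)·(1/720) = +0.338062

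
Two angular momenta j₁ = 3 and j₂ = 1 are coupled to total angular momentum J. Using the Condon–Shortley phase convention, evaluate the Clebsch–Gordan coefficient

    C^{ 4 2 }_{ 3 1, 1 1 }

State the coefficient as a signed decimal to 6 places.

j₁+j₂−J=0  J+j₁−j₂=6  J−j₁+j₂=2  j₁+j₂+J+1=9
(j₁±m₁, j₂±m₂, J±M) = (4,2,2,0,6,2)
P² = 34560/7
sum k=0..0:
  [0] +1/96 = 1/96
S = 1/96
C² = P²·S² = 15/28 ; C = +0.731925

+√(15/28) = +0.731925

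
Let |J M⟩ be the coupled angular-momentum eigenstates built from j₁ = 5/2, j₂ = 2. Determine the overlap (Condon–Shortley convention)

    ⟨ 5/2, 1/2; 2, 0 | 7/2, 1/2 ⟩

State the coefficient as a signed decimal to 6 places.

triangle: 1!·4!·3!/9! = 144/362880
(j±m)!: 3!·2!·2!·2!·4!·3! = 6912
prefactor² = (2J+1)·Δ·N² = 768/35
  k=0: +1/(0!·1!·2!·2!·2!·1!) = 1/8
  k=1: −1/(1!·0!·1!·1!·3!·2!) = -1/12
Σ = 1/24  ⇒  CG² = 768/35·1/24² = 4/105
CG = +√(4/105) = +0.195180

+√(4/105) ≈ +0.195180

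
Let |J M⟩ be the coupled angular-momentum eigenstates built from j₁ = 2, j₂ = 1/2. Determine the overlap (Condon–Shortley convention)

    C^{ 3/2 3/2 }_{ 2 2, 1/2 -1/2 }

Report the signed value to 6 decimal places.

+0.894427  (= +√(4/5))

j₁+j₂−J=1  J+j₁−j₂=3  J−j₁+j₂=0  j₁+j₂+J+1=5
(j₁±m₁, j₂±m₂, J±M) = (4,0,0,1,3,0)
P² = 144/5
sum k=0..0:
  [0] +1/6 = 1/6
S = 1/6
C² = P²·S² = 4/5 ; C = +0.894427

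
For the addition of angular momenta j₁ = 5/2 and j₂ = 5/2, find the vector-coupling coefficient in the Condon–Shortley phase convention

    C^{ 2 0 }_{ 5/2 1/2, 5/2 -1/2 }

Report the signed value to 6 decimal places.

triangle: 3!×2!×2!/8! = 24/40320
(j±m)!: 3!×2!×2!×3!×2!×2! = 576
prefactor² = (2J+1)×Δ×N² = 12/7
  k=0: +1/(0!×3!×2!×2!×0!×0!) = 1/24
  k=1: −1/(1!×2!×1!×1!×1!×1!) = -1/2
  k=2: +1/(2!×1!×0!×0!×2!×2!) = 1/8
Σ = -1/3  ⇒  CG² = 12/7×(-1/3)² = 4/21
CG = −√(4/21) = -0.436436

-0.436436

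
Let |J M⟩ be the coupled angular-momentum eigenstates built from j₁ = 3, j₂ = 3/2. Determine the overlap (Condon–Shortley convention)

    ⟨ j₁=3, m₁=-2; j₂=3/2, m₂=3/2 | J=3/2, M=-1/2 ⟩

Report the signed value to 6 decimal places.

√[4·3!3!0!/7! · 1!5!3!0!1!2!] = √(288/7)
  +(−1)^3/∏(3,0,2,0,1,0)! = -1/12  (running -1/12)
⟨..|..⟩ = √(288/7)·(-1/12) = -0.534522

−√(2/7) = -0.534522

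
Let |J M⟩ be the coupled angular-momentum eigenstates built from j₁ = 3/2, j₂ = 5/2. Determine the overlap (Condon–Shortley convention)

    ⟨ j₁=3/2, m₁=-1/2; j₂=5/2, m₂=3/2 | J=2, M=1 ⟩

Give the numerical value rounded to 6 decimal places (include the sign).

+√(1/42) = +0.154303

triangle: 2!*1!*3!/7! = 12/5040
(j±m)!: 1!*2!*4!*1!*3!*1! = 288
prefactor² = (2J+1)*Δ*N² = 24/7
  k=1: −1/(1!*1!*1!*3!*0!*0!) = -1/6
  k=2: +1/(2!*0!*0!*2!*1!*1!) = 1/4
Σ = 1/12  ⇒  CG² = 24/7*1/12² = 1/42
CG = +√(1/42) = +0.154303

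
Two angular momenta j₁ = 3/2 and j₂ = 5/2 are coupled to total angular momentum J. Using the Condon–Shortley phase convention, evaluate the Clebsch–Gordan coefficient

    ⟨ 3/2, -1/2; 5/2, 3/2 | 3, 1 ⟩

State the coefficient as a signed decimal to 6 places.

-0.639010

triangle: 1!×2!×4!/8! = 48/40320
(j±m)!: 1!×2!×4!×1!×4!×2! = 2304
prefactor² = (2J+1)×Δ×N² = 96/5
  k=0: +1/(0!×1!×2!×4!×0!×0!) = 1/48
  k=1: −1/(1!×0!×1!×3!×1!×1!) = -1/6
Σ = -7/48  ⇒  CG² = 96/5×(-7/48)² = 49/120
CG = −√(49/120) = -0.639010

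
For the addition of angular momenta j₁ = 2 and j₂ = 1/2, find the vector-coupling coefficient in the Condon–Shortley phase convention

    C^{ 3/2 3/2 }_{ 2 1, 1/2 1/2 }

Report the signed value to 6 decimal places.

triangle: 1!·3!·0!/5! = 6/120
(j±m)!: 3!·1!·1!·0!·3!·0! = 36
prefactor² = (2J+1)·Δ·N² = 36/5
  k=1: −1/(1!·0!·0!·0!·3!·0!) = -1/6
Σ = -1/6  ⇒  CG² = 36/5·(-1/6)² = 1/5
CG = −√(1/5) = -0.447214

−√(1/5) ≈ -0.447214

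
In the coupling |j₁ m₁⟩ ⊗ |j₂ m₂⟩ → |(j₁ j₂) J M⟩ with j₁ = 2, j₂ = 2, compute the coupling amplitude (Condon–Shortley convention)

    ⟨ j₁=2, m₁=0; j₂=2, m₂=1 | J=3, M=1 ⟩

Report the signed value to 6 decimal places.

−√(1/5) = -0.447214

j₁+j₂−J=1  J+j₁−j₂=3  J−j₁+j₂=3  j₁+j₂+J+1=8
(j₁±m₁, j₂±m₂, J±M) = (2,2,3,1,4,2)
P² = 36/5
sum k=0..1:
  [0] +1/12 = 1/12
  [1] −1/4 = -1/4
S = -1/6
C² = P²·S² = 1/5 ; C = -0.447214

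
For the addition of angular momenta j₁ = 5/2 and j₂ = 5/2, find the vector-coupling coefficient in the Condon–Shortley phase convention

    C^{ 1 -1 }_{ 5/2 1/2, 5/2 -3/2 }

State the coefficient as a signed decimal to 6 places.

-0.478091  (= −√(8/35))

triangle: 4!*1!*1!/7! = 24/5040
(j±m)!: 3!*2!*1!*4!*0!*2! = 576
prefactor² = (2J+1)*Δ*N² = 288/35
  k=1: −1/(1!*3!*1!*0!*0!*1!) = -1/6
Σ = -1/6  ⇒  CG² = 288/35*(-1/6)² = 8/35
CG = −√(8/35) = -0.478091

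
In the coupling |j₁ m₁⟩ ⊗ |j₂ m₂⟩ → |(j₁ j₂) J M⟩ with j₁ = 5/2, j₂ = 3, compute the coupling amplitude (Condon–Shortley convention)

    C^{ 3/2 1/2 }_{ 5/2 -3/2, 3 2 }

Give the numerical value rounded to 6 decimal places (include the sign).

triangle: 4!×1!×2!/8! = 48/40320
(j±m)!: 1!×4!×5!×1!×2!×1! = 5760
prefactor² = (2J+1)×Δ×N² = 192/7
  k=3: −1/(3!×1!×1!×2!×0!×0!) = -1/12
  k=4: +1/(4!×0!×0!×1!×1!×1!) = 1/24
Σ = -1/24  ⇒  CG² = 192/7×(-1/24)² = 1/21
CG = −√(1/21) = -0.218218

−√(1/21) = -0.218218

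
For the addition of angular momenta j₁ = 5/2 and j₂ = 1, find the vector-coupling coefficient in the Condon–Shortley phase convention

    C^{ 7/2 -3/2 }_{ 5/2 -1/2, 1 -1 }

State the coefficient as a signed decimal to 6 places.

triangle: 0!·5!·2!/8! = 240/40320
(j±m)!: 2!·3!·0!·2!·2!·5! = 5760
prefactor² = (2J+1)·Δ·N² = 1920/7
  k=0: +1/(0!·0!·3!·0!·2!·2!) = 1/24
Σ = 1/24  ⇒  CG² = 1920/7·1/24² = 10/21
CG = +√(10/21) = +0.690066

+0.690066  (= +√(10/21))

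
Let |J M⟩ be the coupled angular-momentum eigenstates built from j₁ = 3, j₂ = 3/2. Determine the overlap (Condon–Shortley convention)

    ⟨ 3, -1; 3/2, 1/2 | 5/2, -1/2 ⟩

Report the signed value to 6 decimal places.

−√(1/70) = -0.119523

√[6·2!4!1!/8! · 2!4!2!1!2!3!] = √(288/35)
  +(−1)^1/∏(1,1,3,1,1,0)! = -1/6  (running -1/6)
  +(−1)^2/∏(2,0,2,0,2,1)! = 1/8  (running -1/24)
⟨..|..⟩ = √(288/35)·(-1/24) = -0.119523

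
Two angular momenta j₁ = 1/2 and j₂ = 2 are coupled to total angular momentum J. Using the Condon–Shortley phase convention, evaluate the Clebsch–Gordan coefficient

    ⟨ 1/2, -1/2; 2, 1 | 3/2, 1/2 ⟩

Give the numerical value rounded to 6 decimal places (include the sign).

-0.774597  (= −√(3/5))

√[4·1!0!3!/5! · 0!1!3!1!2!1!] = √(12/5)
  +(−1)^1/∏(1,0,0,2,0,1)! = -1/2  (running -1/2)
⟨..|..⟩ = √(12/5)·(-1/2) = -0.774597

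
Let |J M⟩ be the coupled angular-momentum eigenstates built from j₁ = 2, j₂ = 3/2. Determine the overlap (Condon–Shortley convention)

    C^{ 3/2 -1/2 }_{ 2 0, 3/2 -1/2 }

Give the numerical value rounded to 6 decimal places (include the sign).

j₁+j₂−J=2  J+j₁−j₂=2  J−j₁+j₂=1  j₁+j₂+J+1=6
(j₁±m₁, j₂±m₂, J±M) = (2,2,1,2,1,2)
P² = 16/45
sum k=0..1:
  [0] +1/4 = 1/4
  [1] −1/1 = -1
S = -3/4
C² = P²·S² = 1/5 ; C = -0.447214

−√(1/5) = -0.447214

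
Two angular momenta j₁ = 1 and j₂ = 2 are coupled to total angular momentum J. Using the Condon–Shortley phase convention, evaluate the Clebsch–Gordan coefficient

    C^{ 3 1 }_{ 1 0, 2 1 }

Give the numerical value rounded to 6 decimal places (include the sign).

√[7·0!2!4!/7! · 1!1!3!1!4!2!] = √(96/5)
  +(−1)^0/∏(0,0,1,3,1,1)! = 1/6  (running 1/6)
⟨..|..⟩ = √(96/5)·(1/6) = +0.730297

+0.730297  (= +√(8/15))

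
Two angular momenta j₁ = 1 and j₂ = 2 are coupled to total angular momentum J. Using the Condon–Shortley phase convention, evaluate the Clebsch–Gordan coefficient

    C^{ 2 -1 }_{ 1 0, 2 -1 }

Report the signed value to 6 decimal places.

+0.408248  (= +√(1/6))

j₁+j₂−J=1  J+j₁−j₂=1  J−j₁+j₂=3  j₁+j₂+J+1=6
(j₁±m₁, j₂±m₂, J±M) = (1,1,1,3,1,3)
P² = 3/2
sum k=0..1:
  [0] +1/2 = 1/2
  [1] −1/6 = -1/6
S = 1/3
C² = P²·S² = 1/6 ; C = +0.408248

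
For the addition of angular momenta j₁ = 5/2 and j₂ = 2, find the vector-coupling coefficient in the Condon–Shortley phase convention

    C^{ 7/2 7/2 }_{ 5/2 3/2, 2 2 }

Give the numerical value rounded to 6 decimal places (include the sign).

-0.666667

j₁+j₂−J=1  J+j₁−j₂=4  J−j₁+j₂=3  j₁+j₂+J+1=9
(j₁±m₁, j₂±m₂, J±M) = (4,1,4,0,7,0)
P² = 9216
sum k=1..1:
  [1] −1/144 = -1/144
S = -1/144
C² = P²·S² = 4/9 ; C = -0.666667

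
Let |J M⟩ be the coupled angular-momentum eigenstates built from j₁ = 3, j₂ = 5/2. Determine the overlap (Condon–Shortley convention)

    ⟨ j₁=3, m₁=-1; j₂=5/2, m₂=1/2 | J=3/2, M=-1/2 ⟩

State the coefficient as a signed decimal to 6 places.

√[4·4!2!1!/8! · 2!4!3!2!1!2!] = √(192/35)
  +(−1)^2/∏(2,2,2,1,0,0)! = 1/8  (running 1/8)
  +(−1)^3/∏(3,1,1,0,1,1)! = -1/6  (running -1/24)
⟨..|..⟩ = √(192/35)·(-1/24) = -0.097590

−√(1/105) = -0.097590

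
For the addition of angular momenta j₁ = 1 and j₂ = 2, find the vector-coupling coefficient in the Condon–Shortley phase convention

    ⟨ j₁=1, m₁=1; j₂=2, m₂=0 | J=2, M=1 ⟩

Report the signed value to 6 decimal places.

+0.707107

triangle: 1!*1!*3!/6! = 6/720
(j±m)!: 2!*0!*2!*2!*3!*1! = 48
prefactor² = (2J+1)*Δ*N² = 2
  k=0: +1/(0!*1!*0!*2!*1!*1!) = 1/2
Σ = 1/2  ⇒  CG² = 2*1/2² = 1/2
CG = +√(1/2) = +0.707107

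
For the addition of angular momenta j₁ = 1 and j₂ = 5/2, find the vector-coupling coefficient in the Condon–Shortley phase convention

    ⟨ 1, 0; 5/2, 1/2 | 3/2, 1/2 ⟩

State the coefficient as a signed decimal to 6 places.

√[4·2!0!3!/6! · 1!1!3!2!2!1!] = √(8/5)
  +(−1)^1/∏(1,1,0,2,0,1)! = -1/2  (running -1/2)
⟨..|..⟩ = √(8/5)·(-1/2) = -0.632456

-0.632456  (= −√(2/5))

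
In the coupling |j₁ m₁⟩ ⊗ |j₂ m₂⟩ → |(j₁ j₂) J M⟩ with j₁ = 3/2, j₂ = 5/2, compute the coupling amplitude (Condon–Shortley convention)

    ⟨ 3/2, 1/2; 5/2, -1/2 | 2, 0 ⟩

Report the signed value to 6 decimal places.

j₁+j₂−J=2  J+j₁−j₂=1  J−j₁+j₂=3  j₁+j₂+J+1=7
(j₁±m₁, j₂±m₂, J±M) = (2,1,2,3,2,2)
P² = 8/7
sum k=0..1:
  [0] +1/4 = 1/4
  [1] −1/2 = -1/2
S = -1/4
C² = P²·S² = 1/14 ; C = -0.267261

−√(1/14) = -0.267261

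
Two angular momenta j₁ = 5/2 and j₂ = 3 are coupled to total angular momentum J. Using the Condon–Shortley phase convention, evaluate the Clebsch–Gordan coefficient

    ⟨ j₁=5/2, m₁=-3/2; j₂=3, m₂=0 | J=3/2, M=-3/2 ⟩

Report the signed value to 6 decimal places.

triangle: 4!×1!×2!/8! = 48/40320
(j±m)!: 1!×4!×3!×3!×0!×3! = 5184
prefactor² = (2J+1)×Δ×N² = 864/35
  k=3: −1/(3!×1!×1!×0!×0!×2!) = -1/12
Σ = -1/12  ⇒  CG² = 864/35×(-1/12)² = 6/35
CG = −√(6/35) = -0.414039

-0.414039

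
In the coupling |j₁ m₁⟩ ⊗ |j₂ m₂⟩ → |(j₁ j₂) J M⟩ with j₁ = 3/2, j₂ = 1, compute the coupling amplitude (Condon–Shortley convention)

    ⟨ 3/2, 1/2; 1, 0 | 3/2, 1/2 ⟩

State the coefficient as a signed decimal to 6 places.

+0.258199

j₁+j₂−J=1  J+j₁−j₂=2  J−j₁+j₂=1  j₁+j₂+J+1=5
(j₁±m₁, j₂±m₂, J±M) = (2,1,1,1,2,1)
P² = 4/15
sum k=0..1:
  [0] +1/1 = 1
  [1] −1/2 = -1/2
S = 1/2
C² = P²·S² = 1/15 ; C = +0.258199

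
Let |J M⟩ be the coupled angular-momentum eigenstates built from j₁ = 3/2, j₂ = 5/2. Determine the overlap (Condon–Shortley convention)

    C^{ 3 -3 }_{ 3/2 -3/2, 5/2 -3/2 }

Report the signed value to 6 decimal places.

√[7·1!2!4!/8! · 0!3!1!4!0!6!] = √(864)
  +(−1)^1/∏(1,0,2,0,0,4)! = -1/48  (running -1/48)
⟨..|..⟩ = √(864)·(-1/48) = -0.612372

-0.612372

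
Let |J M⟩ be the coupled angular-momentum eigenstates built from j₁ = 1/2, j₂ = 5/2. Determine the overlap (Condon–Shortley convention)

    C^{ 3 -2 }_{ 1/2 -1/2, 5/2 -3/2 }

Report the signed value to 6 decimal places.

√[7·0!1!5!/7! · 0!1!1!4!1!5!] = √(480)
  +(−1)^0/∏(0,0,1,1,0,4)! = 1/24  (running 1/24)
⟨..|..⟩ = √(480)·(1/24) = +0.912871

+0.912871  (= +√(5/6))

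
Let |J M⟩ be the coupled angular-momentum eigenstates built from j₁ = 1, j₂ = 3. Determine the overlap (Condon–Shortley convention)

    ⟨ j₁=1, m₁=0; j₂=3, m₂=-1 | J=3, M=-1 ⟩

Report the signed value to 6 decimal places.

triangle: 1!·1!·5!/8! = 120/40320
(j±m)!: 1!·1!·2!·4!·2!·4! = 2304
prefactor² = (2J+1)·Δ·N² = 48
  k=0: +1/(0!·1!·1!·2!·0!·3!) = 1/12
  k=1: −1/(1!·0!·0!·1!·1!·4!) = -1/24
Σ = 1/24  ⇒  CG² = 48·1/24² = 1/12
CG = +√(1/12) = +0.288675

+√(1/12) = +0.288675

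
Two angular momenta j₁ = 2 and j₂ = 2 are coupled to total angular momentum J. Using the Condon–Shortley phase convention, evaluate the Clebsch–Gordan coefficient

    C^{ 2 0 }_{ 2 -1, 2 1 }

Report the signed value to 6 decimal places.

√[5·2!2!2!/7! · 1!3!3!1!2!2!] = √(8/7)
  +(−1)^1/∏(1,1,2,2,0,0)! = -1/4  (running -1/4)
  +(−1)^2/∏(2,0,1,1,1,1)! = 1/2  (running 1/4)
⟨..|..⟩ = √(8/7)·(1/4) = +0.267261

+0.267261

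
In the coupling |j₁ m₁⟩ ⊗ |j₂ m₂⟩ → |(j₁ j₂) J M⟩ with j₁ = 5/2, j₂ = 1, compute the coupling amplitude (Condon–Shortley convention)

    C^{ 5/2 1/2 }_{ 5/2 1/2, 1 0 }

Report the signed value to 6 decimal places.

+√(1/35) ≈ +0.169031

√[6·1!4!1!/7! · 3!2!1!1!3!2!] = √(144/35)
  +(−1)^0/∏(0,1,2,1,2,0)! = 1/4  (running 1/4)
  +(−1)^1/∏(1,0,1,0,3,1)! = -1/6  (running 1/12)
⟨..|..⟩ = √(144/35)·(1/12) = +0.169031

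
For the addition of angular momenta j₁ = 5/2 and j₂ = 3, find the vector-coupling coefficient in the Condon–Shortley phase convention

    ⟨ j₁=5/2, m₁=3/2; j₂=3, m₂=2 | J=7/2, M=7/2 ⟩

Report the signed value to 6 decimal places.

−√(4/9) = -0.666667

j₁+j₂−J=2  J+j₁−j₂=3  J−j₁+j₂=4  j₁+j₂+J+1=10
(j₁±m₁, j₂±m₂, J±M) = (4,1,5,1,7,0)
P² = 9216
sum k=1..1:
  [1] −1/144 = -1/144
S = -1/144
C² = P²·S² = 4/9 ; C = -0.666667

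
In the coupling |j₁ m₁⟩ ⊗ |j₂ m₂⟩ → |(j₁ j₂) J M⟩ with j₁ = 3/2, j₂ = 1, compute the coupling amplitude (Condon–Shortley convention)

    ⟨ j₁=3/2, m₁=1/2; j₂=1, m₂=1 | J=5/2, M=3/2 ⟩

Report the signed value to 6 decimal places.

√[6·0!3!2!/6! · 2!1!2!0!4!1!] = √(48/5)
  +(−1)^0/∏(0,0,1,2,2,0)! = 1/4  (running 1/4)
⟨..|..⟩ = √(48/5)·(1/4) = +0.774597

+0.774597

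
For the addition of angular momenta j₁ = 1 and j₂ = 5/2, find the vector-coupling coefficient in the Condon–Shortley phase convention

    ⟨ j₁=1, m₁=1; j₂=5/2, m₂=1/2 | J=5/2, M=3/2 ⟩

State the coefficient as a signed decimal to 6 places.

triangle: 1!·1!·4!/7! = 24/5040
(j±m)!: 2!·0!·3!·2!·4!·1! = 576
prefactor² = (2J+1)·Δ·N² = 576/35
  k=0: +1/(0!·1!·0!·3!·1!·1!) = 1/6
Σ = 1/6  ⇒  CG² = 576/35·1/6² = 16/35
CG = +√(16/35) = +0.676123

+√(16/35) ≈ +0.676123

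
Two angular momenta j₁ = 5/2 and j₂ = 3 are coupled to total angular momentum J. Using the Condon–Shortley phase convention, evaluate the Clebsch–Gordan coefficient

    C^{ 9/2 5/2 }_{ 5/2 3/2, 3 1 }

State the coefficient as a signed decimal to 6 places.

+√(10/99) ≈ +0.317821

triangle: 1!·4!·5!/11! = 2880/39916800
(j±m)!: 4!·1!·4!·2!·7!·2! = 11612160
prefactor² = (2J+1)·Δ·N² = 92160/11
  k=0: +1/(0!·1!·1!·4!·3!·1!) = 1/144
  k=1: −1/(1!·0!·0!·3!·4!·2!) = -1/288
Σ = 1/288  ⇒  CG² = 92160/11·1/288² = 10/99
CG = +√(10/99) = +0.317821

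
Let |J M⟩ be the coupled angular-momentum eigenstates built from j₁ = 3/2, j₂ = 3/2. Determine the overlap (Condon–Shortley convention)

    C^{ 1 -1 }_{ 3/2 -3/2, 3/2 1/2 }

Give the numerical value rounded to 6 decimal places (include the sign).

+√(3/10) ≈ +0.547723

triangle: 2!*1!*1!/5! = 2/120
(j±m)!: 0!*3!*2!*1!*0!*2! = 24
prefactor² = (2J+1)*Δ*N² = 6/5
  k=2: +1/(2!*0!*1!*0!*0!*1!) = 1/2
Σ = 1/2  ⇒  CG² = 6/5*1/2² = 3/10
CG = +√(3/10) = +0.547723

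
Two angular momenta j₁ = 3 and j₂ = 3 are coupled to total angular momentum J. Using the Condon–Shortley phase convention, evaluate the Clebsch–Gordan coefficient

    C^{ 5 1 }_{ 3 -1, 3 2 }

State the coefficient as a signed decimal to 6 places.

-0.566947

√[11·1!5!5!/12! · 2!4!5!1!6!4!] = √(230400/7)
  +(−1)^0/∏(0,1,4,5,1,0)! = 1/2880  (running 1/2880)
  +(−1)^1/∏(1,0,3,4,2,1)! = -1/288  (running -1/320)
⟨..|..⟩ = √(230400/7)·(-1/320) = -0.566947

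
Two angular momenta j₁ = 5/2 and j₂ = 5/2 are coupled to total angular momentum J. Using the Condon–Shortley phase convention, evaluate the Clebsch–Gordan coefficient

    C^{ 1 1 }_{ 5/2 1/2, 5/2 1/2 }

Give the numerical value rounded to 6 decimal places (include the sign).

+√(9/35) = +0.507093

triangle: 4!*1!*1!/7! = 24/5040
(j±m)!: 3!*2!*3!*2!*2!*0! = 288
prefactor² = (2J+1)*Δ*N² = 144/35
  k=2: +1/(2!*2!*0!*1!*1!*0!) = 1/4
Σ = 1/4  ⇒  CG² = 144/35*1/4² = 9/35
CG = +√(9/35) = +0.507093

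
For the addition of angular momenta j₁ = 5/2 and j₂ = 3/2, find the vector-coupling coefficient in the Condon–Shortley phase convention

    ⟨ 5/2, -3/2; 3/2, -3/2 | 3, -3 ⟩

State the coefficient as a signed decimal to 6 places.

+√(3/8) = +0.612372

√[7·1!4!2!/8! · 1!4!0!3!0!6!] = √(864)
  +(−1)^0/∏(0,1,4,0,0,2)! = 1/48  (running 1/48)
⟨..|..⟩ = √(864)·(1/48) = +0.612372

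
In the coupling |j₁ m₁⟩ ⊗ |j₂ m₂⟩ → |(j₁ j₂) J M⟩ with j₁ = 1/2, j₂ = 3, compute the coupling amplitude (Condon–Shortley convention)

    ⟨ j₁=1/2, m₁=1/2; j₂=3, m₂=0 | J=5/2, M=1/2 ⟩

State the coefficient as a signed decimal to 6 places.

√[6·1!0!5!/7! · 1!0!3!3!3!2!] = √(432/7)
  +(−1)^0/∏(0,1,0,3,0,2)! = 1/12  (running 1/12)
⟨..|..⟩ = √(432/7)·(1/12) = +0.654654

+√(3/7) = +0.654654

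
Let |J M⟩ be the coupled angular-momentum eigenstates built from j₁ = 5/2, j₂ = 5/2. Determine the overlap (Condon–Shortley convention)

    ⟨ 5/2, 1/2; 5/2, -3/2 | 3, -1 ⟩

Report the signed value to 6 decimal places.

+0.182574

j₁+j₂−J=2  J+j₁−j₂=3  J−j₁+j₂=3  j₁+j₂+J+1=9
(j₁±m₁, j₂±m₂, J±M) = (3,2,1,4,2,4)
P² = 96/5
sum k=0..1:
  [0] +1/8 = 1/8
  [1] −1/12 = -1/12
S = 1/24
C² = P²·S² = 1/30 ; C = +0.182574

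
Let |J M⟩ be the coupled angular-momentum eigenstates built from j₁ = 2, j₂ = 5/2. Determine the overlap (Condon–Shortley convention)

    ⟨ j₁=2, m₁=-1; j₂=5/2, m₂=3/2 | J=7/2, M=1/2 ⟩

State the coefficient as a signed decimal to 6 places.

√[8·1!3!4!/9! · 1!3!4!1!4!3!] = √(2304/35)
  +(−1)^0/∏(0,1,3,4,0,0)! = 1/144  (running 1/144)
  +(−1)^1/∏(1,0,2,3,1,1)! = -1/12  (running -11/144)
⟨..|..⟩ = √(2304/35)·(-11/144) = -0.619780

−√(121/315) = -0.619780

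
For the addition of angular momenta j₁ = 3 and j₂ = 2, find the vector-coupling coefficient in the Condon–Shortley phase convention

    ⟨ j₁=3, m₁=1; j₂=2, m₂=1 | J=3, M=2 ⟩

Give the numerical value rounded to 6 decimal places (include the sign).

j₁+j₂−J=2  J+j₁−j₂=4  J−j₁+j₂=2  j₁+j₂+J+1=9
(j₁±m₁, j₂±m₂, J±M) = (4,2,3,1,5,1)
P² = 64
sum k=1..2:
  [1] −1/12 = -1/12
  [2] +1/48 = 1/48
S = -1/16
C² = P²·S² = 1/4 ; C = -0.500000

−√(1/4) ≈ -0.500000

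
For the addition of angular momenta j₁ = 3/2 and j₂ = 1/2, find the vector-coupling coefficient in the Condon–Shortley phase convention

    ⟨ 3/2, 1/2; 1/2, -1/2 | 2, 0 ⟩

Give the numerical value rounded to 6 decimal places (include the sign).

√[5·0!3!1!/5! · 2!1!0!1!2!2!] = √(2)
  +(−1)^0/∏(0,0,1,0,2,1)! = 1/2  (running 1/2)
⟨..|..⟩ = √(2)·(1/2) = +0.707107

+√(1/2) ≈ +0.707107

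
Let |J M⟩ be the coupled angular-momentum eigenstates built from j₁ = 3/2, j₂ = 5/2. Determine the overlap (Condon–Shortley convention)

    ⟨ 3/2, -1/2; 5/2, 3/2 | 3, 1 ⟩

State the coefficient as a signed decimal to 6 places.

√[7·1!2!4!/8! · 1!2!4!1!4!2!] = √(96/5)
  +(−1)^0/∏(0,1,2,4,0,0)! = 1/48  (running 1/48)
  +(−1)^1/∏(1,0,1,3,1,1)! = -1/6  (running -7/48)
⟨..|..⟩ = √(96/5)·(-7/48) = -0.639010

−√(49/120) = -0.639010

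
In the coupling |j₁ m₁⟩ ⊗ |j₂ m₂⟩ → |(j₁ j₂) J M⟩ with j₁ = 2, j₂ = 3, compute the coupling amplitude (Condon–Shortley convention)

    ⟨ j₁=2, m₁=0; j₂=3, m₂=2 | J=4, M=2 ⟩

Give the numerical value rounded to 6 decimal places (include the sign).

triangle: 1!*3!*5!/10! = 720/3628800
(j±m)!: 2!*2!*5!*1!*6!*2! = 691200
prefactor² = (2J+1)*Δ*N² = 8640/7
  k=0: +1/(0!*1!*2!*5!*1!*0!) = 1/240
  k=1: −1/(1!*0!*1!*4!*2!*1!) = -1/48
Σ = -1/60  ⇒  CG² = 8640/7*(-1/60)² = 12/35
CG = −√(12/35) = -0.585540

-0.585540  (= −√(12/35))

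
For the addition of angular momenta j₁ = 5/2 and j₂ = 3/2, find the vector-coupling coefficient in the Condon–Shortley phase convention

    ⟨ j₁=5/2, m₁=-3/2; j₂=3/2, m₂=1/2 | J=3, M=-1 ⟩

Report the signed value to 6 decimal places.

−√(49/120) ≈ -0.639010

j₁+j₂−J=1  J+j₁−j₂=4  J−j₁+j₂=2  j₁+j₂+J+1=8
(j₁±m₁, j₂±m₂, J±M) = (1,4,2,1,2,4)
P² = 96/5
sum k=0..1:
  [0] +1/48 = 1/48
  [1] −1/6 = -1/6
S = -7/48
C² = P²·S² = 49/120 ; C = -0.639010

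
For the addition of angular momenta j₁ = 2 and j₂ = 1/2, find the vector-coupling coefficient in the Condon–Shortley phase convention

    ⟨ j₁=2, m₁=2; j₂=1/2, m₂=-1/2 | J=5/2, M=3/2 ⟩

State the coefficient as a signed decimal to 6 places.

+0.447214  (= +√(1/5))

triangle: 0!×4!×1!/6! = 24/720
(j±m)!: 4!×0!×0!×1!×4!×1! = 576
prefactor² = (2J+1)×Δ×N² = 576/5
  k=0: +1/(0!×0!×0!×0!×4!×1!) = 1/24
Σ = 1/24  ⇒  CG² = 576/5×1/24² = 1/5
CG = +√(1/5) = +0.447214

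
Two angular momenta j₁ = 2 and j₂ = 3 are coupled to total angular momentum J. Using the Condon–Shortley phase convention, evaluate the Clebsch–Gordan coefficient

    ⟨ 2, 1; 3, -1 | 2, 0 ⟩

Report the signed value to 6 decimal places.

−√(1/7) = -0.377964

j₁+j₂−J=3  J+j₁−j₂=1  J−j₁+j₂=3  j₁+j₂+J+1=8
(j₁±m₁, j₂±m₂, J±M) = (3,1,2,4,2,2)
P² = 36/7
sum k=0..1:
  [0] +1/12 = 1/12
  [1] −1/4 = -1/4
S = -1/6
C² = P²·S² = 1/7 ; C = -0.377964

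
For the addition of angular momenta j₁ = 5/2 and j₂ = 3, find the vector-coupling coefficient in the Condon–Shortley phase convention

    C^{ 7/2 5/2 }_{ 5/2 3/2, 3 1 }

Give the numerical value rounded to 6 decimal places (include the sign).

-0.398410

triangle: 2!*3!*4!/10! = 288/3628800
(j±m)!: 4!*1!*4!*2!*6!*1! = 829440
prefactor² = (2J+1)*Δ*N² = 18432/35
  k=0: +1/(0!*2!*1!*4!*2!*0!) = 1/96
  k=1: −1/(1!*1!*0!*3!*3!*1!) = -1/36
Σ = -5/288  ⇒  CG² = 18432/35*(-5/288)² = 10/63
CG = −√(10/63) = -0.398410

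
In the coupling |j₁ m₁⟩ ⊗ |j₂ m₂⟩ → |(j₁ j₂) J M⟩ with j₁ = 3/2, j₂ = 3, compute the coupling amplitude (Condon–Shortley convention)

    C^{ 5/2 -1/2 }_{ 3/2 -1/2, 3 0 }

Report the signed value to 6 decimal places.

j₁+j₂−J=2  J+j₁−j₂=1  J−j₁+j₂=4  j₁+j₂+J+1=8
(j₁±m₁, j₂±m₂, J±M) = (1,2,3,3,2,3)
P² = 216/35
sum k=1..2:
  [1] −1/4 = -1/4
  [2] +1/12 = 1/12
S = -1/6
C² = P²·S² = 6/35 ; C = -0.414039

-0.414039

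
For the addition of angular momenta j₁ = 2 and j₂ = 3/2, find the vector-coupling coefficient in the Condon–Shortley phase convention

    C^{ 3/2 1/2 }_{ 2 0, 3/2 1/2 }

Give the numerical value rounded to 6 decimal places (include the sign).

triangle: 2!·2!·1!/6! = 4/720
(j±m)!: 2!·2!·2!·1!·2!·1! = 16
prefactor² = (2J+1)·Δ·N² = 16/45
  k=1: −1/(1!·1!·1!·1!·1!·0!) = -1
  k=2: +1/(2!·0!·0!·0!·2!·1!) = 1/4
Σ = -3/4  ⇒  CG² = 16/45·(-3/4)² = 1/5
CG = −√(1/5) = -0.447214

-0.447214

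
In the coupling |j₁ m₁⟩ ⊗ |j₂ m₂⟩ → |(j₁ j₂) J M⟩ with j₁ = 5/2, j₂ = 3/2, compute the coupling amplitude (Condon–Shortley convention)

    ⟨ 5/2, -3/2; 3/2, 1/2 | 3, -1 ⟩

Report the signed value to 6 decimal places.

−√(49/120) = -0.639010

j₁+j₂−J=1  J+j₁−j₂=4  J−j₁+j₂=2  j₁+j₂+J+1=8
(j₁±m₁, j₂±m₂, J±M) = (1,4,2,1,2,4)
P² = 96/5
sum k=0..1:
  [0] +1/48 = 1/48
  [1] −1/6 = -1/6
S = -7/48
C² = P²·S² = 49/120 ; C = -0.639010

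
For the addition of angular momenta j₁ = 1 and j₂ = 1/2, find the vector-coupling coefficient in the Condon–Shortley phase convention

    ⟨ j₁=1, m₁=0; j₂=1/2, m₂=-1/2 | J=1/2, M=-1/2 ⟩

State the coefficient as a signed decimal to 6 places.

√[2·1!1!0!/3! · 1!1!0!1!0!1!] = √(1/3)
  +(−1)^0/∏(0,1,1,0,0,0)! = 1  (running 1)
⟨..|..⟩ = √(1/3)·(1) = +0.577350

+0.577350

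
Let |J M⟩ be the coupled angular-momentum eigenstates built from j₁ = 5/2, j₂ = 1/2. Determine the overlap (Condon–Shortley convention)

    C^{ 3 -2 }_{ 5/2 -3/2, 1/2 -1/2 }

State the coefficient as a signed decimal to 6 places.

+√(5/6) ≈ +0.912871

triangle: 0!*5!*1!/7! = 120/5040
(j±m)!: 1!*4!*0!*1!*1!*5! = 2880
prefactor² = (2J+1)*Δ*N² = 480
  k=0: +1/(0!*0!*4!*0!*1!*1!) = 1/24
Σ = 1/24  ⇒  CG² = 480*1/24² = 5/6
CG = +√(5/6) = +0.912871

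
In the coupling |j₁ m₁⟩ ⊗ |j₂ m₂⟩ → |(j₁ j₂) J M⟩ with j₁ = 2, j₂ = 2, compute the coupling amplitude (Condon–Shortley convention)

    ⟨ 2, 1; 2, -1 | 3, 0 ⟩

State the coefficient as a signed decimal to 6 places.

j₁+j₂−J=1  J+j₁−j₂=3  J−j₁+j₂=3  j₁+j₂+J+1=8
(j₁±m₁, j₂±m₂, J±M) = (3,1,1,3,3,3)
P² = 81/10
sum k=0..1:
  [0] +1/4 = 1/4
  [1] −1/36 = -1/36
S = 2/9
C² = P²·S² = 2/5 ; C = +0.632456

+√(2/5) ≈ +0.632456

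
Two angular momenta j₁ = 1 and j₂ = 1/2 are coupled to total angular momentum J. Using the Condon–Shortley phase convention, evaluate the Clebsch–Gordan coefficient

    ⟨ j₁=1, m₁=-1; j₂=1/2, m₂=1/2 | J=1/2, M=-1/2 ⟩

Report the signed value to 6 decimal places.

-0.816497  (= −√(2/3))

√[2·1!1!0!/3! · 0!2!1!0!0!1!] = √(2/3)
  +(−1)^1/∏(1,0,1,0,0,0)! = -1  (running -1)
⟨..|..⟩ = √(2/3)·(-1) = -0.816497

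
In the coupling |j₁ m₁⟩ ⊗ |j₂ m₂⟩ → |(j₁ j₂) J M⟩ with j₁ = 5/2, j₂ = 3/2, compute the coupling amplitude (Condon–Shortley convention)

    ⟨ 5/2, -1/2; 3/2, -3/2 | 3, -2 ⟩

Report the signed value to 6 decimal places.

+√(1/2) ≈ +0.707107

triangle: 1!·4!·2!/8! = 48/40320
(j±m)!: 2!·3!·0!·3!·1!·5! = 8640
prefactor² = (2J+1)·Δ·N² = 72
  k=0: +1/(0!·1!·3!·0!·1!·2!) = 1/12
Σ = 1/12  ⇒  CG² = 72·1/12² = 1/2
CG = +√(1/2) = +0.707107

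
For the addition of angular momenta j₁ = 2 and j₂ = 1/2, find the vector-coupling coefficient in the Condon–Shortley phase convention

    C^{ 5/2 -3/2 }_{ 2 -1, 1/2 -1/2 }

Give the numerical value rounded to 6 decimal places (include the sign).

j₁+j₂−J=0  J+j₁−j₂=4  J−j₁+j₂=1  j₁+j₂+J+1=6
(j₁±m₁, j₂±m₂, J±M) = (1,3,0,1,1,4)
P² = 144/5
sum k=0..0:
  [0] +1/6 = 1/6
S = 1/6
C² = P²·S² = 4/5 ; C = +0.894427

+0.894427  (= +√(4/5))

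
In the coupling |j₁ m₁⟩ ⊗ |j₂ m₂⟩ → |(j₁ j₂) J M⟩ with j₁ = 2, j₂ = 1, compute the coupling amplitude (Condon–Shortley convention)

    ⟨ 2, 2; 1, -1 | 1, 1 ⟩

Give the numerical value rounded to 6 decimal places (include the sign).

+0.774597  (= +√(3/5))

triangle: 2!·2!·0!/5! = 4/120
(j±m)!: 4!·0!·0!·2!·2!·0! = 96
prefactor² = (2J+1)·Δ·N² = 48/5
  k=0: +1/(0!·2!·0!·0!·2!·0!) = 1/4
Σ = 1/4  ⇒  CG² = 48/5·1/4² = 3/5
CG = +√(3/5) = +0.774597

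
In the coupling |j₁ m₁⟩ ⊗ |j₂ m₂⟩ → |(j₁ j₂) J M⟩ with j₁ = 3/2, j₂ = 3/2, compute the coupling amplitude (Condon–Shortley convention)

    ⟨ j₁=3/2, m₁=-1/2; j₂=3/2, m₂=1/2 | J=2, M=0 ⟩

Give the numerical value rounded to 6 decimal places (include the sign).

triangle: 1!*2!*2!/6! = 4/720
(j±m)!: 1!*2!*2!*1!*2!*2! = 16
prefactor² = (2J+1)*Δ*N² = 4/9
  k=0: +1/(0!*1!*2!*2!*0!*0!) = 1/4
  k=1: −1/(1!*0!*1!*1!*1!*1!) = -1
Σ = -3/4  ⇒  CG² = 4/9*(-3/4)² = 1/4
CG = −√(1/4) = -0.500000

−√(1/4) = -0.500000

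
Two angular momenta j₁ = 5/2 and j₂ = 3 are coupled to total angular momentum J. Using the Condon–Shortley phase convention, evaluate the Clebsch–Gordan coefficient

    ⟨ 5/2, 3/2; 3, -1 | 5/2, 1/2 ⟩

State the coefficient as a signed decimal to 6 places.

−√(1/35) ≈ -0.169031

j₁+j₂−J=3  J+j₁−j₂=2  J−j₁+j₂=3  j₁+j₂+J+1=9
(j₁±m₁, j₂±m₂, J±M) = (4,1,2,4,3,2)
P² = 576/35
sum k=0..1:
  [0] +1/12 = 1/12
  [1] −1/8 = -1/8
S = -1/24
C² = P²·S² = 1/35 ; C = -0.169031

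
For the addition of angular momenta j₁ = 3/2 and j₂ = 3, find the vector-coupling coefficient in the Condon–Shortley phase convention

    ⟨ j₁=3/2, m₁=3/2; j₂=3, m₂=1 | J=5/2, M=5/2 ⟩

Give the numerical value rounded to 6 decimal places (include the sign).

+0.327327

j₁+j₂−J=2  J+j₁−j₂=1  J−j₁+j₂=4  j₁+j₂+J+1=8
(j₁±m₁, j₂±m₂, J±M) = (3,0,4,2,5,0)
P² = 1728/7
sum k=0..0:
  [0] +1/48 = 1/48
S = 1/48
C² = P²·S² = 3/28 ; C = +0.327327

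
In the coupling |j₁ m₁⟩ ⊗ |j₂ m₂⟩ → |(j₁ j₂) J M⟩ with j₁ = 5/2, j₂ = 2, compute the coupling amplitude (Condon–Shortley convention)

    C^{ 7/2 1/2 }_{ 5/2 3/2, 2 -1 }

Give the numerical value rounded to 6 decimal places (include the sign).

+√(121/315) ≈ +0.619780

triangle: 1!·4!·3!/9! = 144/362880
(j±m)!: 4!·1!·1!·3!·4!·3! = 20736
prefactor² = (2J+1)·Δ·N² = 2304/35
  k=0: +1/(0!·1!·1!·1!·3!·2!) = 1/12
  k=1: −1/(1!·0!·0!·0!·4!·3!) = -1/144
Σ = 11/144  ⇒  CG² = 2304/35·11/144² = 121/315
CG = +√(121/315) = +0.619780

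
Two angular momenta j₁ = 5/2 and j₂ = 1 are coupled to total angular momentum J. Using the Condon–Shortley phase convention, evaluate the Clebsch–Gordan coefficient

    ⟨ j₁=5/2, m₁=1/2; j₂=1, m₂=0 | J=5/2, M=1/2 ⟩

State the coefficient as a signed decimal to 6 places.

+0.169031  (= +√(1/35))

√[6·1!4!1!/7! · 3!2!1!1!3!2!] = √(144/35)
  +(−1)^0/∏(0,1,2,1,2,0)! = 1/4  (running 1/4)
  +(−1)^1/∏(1,0,1,0,3,1)! = -1/6  (running 1/12)
⟨..|..⟩ = √(144/35)·(1/12) = +0.169031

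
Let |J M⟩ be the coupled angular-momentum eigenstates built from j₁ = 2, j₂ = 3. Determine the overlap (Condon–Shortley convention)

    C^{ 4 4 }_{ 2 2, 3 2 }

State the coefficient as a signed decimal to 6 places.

+√(2/5) ≈ +0.632456

triangle: 1!*3!*5!/10! = 720/3628800
(j±m)!: 4!*0!*5!*1!*8!*0! = 116121600
prefactor² = (2J+1)*Δ*N² = 207360
  k=0: +1/(0!*1!*0!*5!*3!*0!) = 1/720
Σ = 1/720  ⇒  CG² = 207360*1/720² = 2/5
CG = +√(2/5) = +0.632456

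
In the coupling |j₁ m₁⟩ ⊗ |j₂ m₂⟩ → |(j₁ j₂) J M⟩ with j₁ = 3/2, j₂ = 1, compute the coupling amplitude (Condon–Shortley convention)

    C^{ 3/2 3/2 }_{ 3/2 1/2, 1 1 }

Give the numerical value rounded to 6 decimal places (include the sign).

j₁+j₂−J=1  J+j₁−j₂=2  J−j₁+j₂=1  j₁+j₂+J+1=5
(j₁±m₁, j₂±m₂, J±M) = (2,1,2,0,3,0)
P² = 8/5
sum k=1..1:
  [1] −1/2 = -1/2
S = -1/2
C² = P²·S² = 2/5 ; C = -0.632456

−√(2/5) = -0.632456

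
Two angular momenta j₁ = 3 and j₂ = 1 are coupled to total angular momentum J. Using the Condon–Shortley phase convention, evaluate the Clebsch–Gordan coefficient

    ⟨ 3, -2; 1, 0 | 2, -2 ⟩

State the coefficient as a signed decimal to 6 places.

j₁+j₂−J=2  J+j₁−j₂=4  J−j₁+j₂=0  j₁+j₂+J+1=7
(j₁±m₁, j₂±m₂, J±M) = (1,5,1,1,0,4)
P² = 960/7
sum k=1..1:
  [1] −1/24 = -1/24
S = -1/24
C² = P²·S² = 5/21 ; C = -0.487950

−√(5/21) ≈ -0.487950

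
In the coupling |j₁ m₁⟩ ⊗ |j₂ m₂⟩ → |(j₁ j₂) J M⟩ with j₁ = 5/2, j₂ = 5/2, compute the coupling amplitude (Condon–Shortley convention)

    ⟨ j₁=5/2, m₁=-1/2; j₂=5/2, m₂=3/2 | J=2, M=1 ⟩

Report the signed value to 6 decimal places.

triangle: 3!*2!*2!/8! = 24/40320
(j±m)!: 2!*3!*4!*1!*3!*1! = 1728
prefactor² = (2J+1)*Δ*N² = 36/7
  k=2: +1/(2!*1!*1!*2!*1!*0!) = 1/4
  k=3: −1/(3!*0!*0!*1!*2!*1!) = -1/12
Σ = 1/6  ⇒  CG² = 36/7*1/6² = 1/7
CG = +√(1/7) = +0.377964

+√(1/7) ≈ +0.377964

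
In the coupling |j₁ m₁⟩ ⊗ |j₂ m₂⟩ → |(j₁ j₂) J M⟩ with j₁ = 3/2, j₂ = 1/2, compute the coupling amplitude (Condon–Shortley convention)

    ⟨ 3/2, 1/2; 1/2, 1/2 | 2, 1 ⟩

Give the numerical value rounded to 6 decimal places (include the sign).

triangle: 0!*3!*1!/5! = 6/120
(j±m)!: 2!*1!*1!*0!*3!*1! = 12
prefactor² = (2J+1)*Δ*N² = 3
  k=0: +1/(0!*0!*1!*1!*2!*0!) = 1/2
Σ = 1/2  ⇒  CG² = 3*1/2² = 3/4
CG = +√(3/4) = +0.866025

+0.866025  (= +√(3/4))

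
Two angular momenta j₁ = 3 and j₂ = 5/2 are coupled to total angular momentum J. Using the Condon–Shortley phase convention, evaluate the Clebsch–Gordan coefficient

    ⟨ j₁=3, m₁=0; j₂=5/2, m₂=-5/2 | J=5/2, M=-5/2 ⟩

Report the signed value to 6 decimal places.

triangle: 3!×3!×2!/9! = 72/362880
(j±m)!: 3!×3!×0!×5!×0!×5! = 518400
prefactor² = (2J+1)×Δ×N² = 4320/7
  k=0: +1/(0!×3!×3!×0!×0!×2!) = 1/72
Σ = 1/72  ⇒  CG² = 4320/7×1/72² = 5/42
CG = +√(5/42) = +0.345033

+0.345033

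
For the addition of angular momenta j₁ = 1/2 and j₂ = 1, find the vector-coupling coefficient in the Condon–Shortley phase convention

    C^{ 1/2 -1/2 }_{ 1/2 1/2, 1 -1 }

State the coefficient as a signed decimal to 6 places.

+0.816497  (= +√(2/3))

j₁+j₂−J=1  J+j₁−j₂=0  J−j₁+j₂=1  j₁+j₂+J+1=3
(j₁±m₁, j₂±m₂, J±M) = (1,0,0,2,0,1)
P² = 2/3
sum k=0..0:
  [0] +1/1 = 1
S = 1
C² = P²·S² = 2/3 ; C = +0.816497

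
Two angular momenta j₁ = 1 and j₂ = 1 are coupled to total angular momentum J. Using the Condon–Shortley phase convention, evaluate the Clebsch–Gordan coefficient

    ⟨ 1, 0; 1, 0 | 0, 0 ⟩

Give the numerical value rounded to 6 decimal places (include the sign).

−√(1/3) = -0.577350

j₁+j₂−J=2  J+j₁−j₂=0  J−j₁+j₂=0  j₁+j₂+J+1=3
(j₁±m₁, j₂±m₂, J±M) = (1,1,1,1,0,0)
P² = 1/3
sum k=1..1:
  [1] −1/1 = -1
S = -1
C² = P²·S² = 1/3 ; C = -0.577350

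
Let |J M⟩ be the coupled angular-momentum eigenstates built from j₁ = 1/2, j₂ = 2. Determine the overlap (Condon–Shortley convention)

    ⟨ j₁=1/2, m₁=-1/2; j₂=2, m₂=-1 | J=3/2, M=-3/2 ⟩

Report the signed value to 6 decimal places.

√[4·1!0!3!/5! · 0!1!1!3!0!3!] = √(36/5)
  +(−1)^1/∏(1,0,0,0,0,3)! = -1/6  (running -1/6)
⟨..|..⟩ = √(36/5)·(-1/6) = -0.447214

−√(1/5) ≈ -0.447214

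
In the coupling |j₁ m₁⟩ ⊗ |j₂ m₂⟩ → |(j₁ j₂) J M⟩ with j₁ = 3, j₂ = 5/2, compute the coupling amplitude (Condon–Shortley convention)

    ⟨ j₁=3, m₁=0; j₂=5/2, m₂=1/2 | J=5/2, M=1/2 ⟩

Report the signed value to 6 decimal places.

+√(8/105) ≈ +0.276026

triangle: 3!*3!*2!/9! = 72/362880
(j±m)!: 3!*3!*3!*2!*3!*2! = 5184
prefactor² = (2J+1)*Δ*N² = 216/35
  k=1: −1/(1!*2!*2!*2!*1!*0!) = -1/8
  k=2: +1/(2!*1!*1!*1!*2!*1!) = 1/4
  k=3: −1/(3!*0!*0!*0!*3!*2!) = -1/72
Σ = 1/9  ⇒  CG² = 216/35*1/9² = 8/105
CG = +√(8/105) = +0.276026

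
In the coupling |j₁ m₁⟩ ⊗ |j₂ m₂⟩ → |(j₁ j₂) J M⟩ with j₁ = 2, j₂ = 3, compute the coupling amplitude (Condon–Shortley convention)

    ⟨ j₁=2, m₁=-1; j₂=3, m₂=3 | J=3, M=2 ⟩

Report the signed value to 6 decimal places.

+0.645497

√[7·2!2!4!/9! · 1!3!6!0!5!1!] = √(960)
  +(−1)^2/∏(2,0,1,4,1,0)! = 1/48  (running 1/48)
⟨..|..⟩ = √(960)·(1/48) = +0.645497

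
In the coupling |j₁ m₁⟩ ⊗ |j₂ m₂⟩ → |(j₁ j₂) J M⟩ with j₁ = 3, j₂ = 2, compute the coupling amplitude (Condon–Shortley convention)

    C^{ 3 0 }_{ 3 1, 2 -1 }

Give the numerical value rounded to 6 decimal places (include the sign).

j₁+j₂−J=2  J+j₁−j₂=4  J−j₁+j₂=2  j₁+j₂+J+1=9
(j₁±m₁, j₂±m₂, J±M) = (4,2,1,3,3,3)
P² = 96/5
sum k=0..1:
  [0] +1/8 = 1/8
  [1] −1/12 = -1/12
S = 1/24
C² = P²·S² = 1/30 ; C = +0.182574

+√(1/30) ≈ +0.182574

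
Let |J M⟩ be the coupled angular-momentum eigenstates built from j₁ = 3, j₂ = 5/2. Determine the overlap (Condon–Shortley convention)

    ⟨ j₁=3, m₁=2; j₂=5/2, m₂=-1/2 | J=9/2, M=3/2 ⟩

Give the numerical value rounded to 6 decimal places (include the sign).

√[10·1!5!4!/11! · 5!1!2!3!6!3!] = √(345600/77)
  +(−1)^0/∏(0,1,1,2,4,2)! = 1/96  (running 1/96)
  +(−1)^1/∏(1,0,0,1,5,3)! = -1/720  (running 13/1440)
⟨..|..⟩ = √(345600/77)·(13/1440) = +0.604815

+0.604815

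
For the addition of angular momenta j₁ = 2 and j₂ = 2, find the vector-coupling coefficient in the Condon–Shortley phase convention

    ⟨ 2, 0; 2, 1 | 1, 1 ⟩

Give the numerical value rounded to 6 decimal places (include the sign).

triangle: 3!×1!×1!/6! = 6/720
(j±m)!: 2!×2!×3!×1!×2!×0! = 48
prefactor² = (2J+1)×Δ×N² = 6/5
  k=2: +1/(2!×1!×0!×1!×1!×0!) = 1/2
Σ = 1/2  ⇒  CG² = 6/5×1/2² = 3/10
CG = +√(3/10) = +0.547723

+√(3/10) = +0.547723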